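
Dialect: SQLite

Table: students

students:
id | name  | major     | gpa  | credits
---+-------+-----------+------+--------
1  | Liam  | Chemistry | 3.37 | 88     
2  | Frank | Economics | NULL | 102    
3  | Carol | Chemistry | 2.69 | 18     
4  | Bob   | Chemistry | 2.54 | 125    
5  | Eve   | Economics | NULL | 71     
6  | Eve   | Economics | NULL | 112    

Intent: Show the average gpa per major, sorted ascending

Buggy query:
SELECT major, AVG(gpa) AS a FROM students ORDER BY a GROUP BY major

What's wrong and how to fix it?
Bug: GROUP BY must precede ORDER BY

Fix: Reorder: SELECT … FROM … GROUP BY … ORDER BY …

Corrected query:
SELECT major, AVG(gpa) AS a FROM students GROUP BY major ORDER BY a

Result:
major     | a       
----------+---------
Economics | NULL    
Chemistry | 2.866667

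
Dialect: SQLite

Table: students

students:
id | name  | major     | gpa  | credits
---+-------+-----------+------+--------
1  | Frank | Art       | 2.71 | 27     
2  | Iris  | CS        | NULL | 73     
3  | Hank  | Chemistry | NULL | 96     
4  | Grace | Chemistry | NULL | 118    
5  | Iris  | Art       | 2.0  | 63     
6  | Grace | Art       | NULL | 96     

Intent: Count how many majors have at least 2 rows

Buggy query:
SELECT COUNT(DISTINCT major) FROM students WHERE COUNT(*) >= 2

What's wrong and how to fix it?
Bug: COUNT(*) cannot appear in WHERE; the per-group count doesn't exist yet

Fix: Use a subquery that GROUPs and filters with HAVING, then count its rows

Corrected query:
SELECT COUNT(*) FROM (SELECT major FROM students GROUP BY major HAVING COUNT(*) >= 2)

Result:
COUNT(*)
--------
2       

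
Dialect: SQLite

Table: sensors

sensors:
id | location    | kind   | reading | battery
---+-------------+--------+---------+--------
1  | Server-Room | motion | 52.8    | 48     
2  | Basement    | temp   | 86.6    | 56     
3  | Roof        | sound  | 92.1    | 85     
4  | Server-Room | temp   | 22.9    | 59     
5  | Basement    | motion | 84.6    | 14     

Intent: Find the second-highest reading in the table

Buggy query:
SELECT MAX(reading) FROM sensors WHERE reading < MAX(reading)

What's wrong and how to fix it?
Bug: MAX(reading) on the right of the comparison is an aggregate-in-WHERE error

Fix: Compute the overall MAX in a subquery, then take MAX of rows below it

Corrected query:
SELECT MAX(reading) FROM sensors WHERE reading < (SELECT MAX(reading) FROM sensors)

Result:
MAX(reading)
------------
86.6        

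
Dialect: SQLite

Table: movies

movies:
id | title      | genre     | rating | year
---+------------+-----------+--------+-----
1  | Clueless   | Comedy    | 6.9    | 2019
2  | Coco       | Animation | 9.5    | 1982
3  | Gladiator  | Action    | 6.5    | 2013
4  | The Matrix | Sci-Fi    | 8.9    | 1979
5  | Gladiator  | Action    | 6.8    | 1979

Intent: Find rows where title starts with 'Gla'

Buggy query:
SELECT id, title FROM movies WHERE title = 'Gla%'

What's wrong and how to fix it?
Bug: '=' compares the literal string including the % character; pattern matching needs LIKE

Fix: Use LIKE for wildcard pattern matching

Corrected query:
SELECT id, title FROM movies WHERE title LIKE 'Gla%'

Result:
id | title    
---+----------
3  | Gladiator
5  | Gladiator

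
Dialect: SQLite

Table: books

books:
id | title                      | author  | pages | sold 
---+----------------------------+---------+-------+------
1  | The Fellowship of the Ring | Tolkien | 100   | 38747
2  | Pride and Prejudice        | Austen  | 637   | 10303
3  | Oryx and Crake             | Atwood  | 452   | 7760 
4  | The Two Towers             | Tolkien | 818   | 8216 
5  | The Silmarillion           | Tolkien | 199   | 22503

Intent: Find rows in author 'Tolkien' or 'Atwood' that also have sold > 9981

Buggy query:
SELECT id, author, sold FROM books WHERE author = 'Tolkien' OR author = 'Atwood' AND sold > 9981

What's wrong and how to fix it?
Bug: Without parentheses, AND is evaluated before OR, so the sold filter only applies to the 'Atwood' branch

Fix: Group the OR with parentheses (or use IN), then AND the threshold

Corrected query:
SELECT id, author, sold FROM books WHERE (author = 'Tolkien' OR author = 'Atwood') AND sold > 9981

Result:
id | author  | sold 
---+---------+------
1  | Tolkien | 38747
5  | Tolkien | 22503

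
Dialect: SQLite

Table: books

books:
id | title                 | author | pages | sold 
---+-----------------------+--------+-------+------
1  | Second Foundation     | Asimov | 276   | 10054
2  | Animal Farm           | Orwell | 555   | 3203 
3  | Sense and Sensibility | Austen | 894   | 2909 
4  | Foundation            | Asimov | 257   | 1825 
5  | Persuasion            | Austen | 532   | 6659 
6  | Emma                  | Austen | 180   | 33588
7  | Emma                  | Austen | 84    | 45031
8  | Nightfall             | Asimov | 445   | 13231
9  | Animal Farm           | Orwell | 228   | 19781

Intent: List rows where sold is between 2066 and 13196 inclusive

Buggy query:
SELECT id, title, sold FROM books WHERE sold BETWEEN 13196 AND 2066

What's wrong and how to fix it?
Bug: The bounds are reversed; BETWEEN a AND b requires a <= b to match anything

Fix: Write BETWEEN 2066 AND 13196

Corrected query:
SELECT id, title, sold FROM books WHERE sold BETWEEN 2066 AND 13196

Result:
id | title                 | sold 
---+-----------------------+------
1  | Second Foundation     | 10054
2  | Animal Farm           | 3203 
3  | Sense and Sensibility | 2909 
5  | Persuasion            | 6659 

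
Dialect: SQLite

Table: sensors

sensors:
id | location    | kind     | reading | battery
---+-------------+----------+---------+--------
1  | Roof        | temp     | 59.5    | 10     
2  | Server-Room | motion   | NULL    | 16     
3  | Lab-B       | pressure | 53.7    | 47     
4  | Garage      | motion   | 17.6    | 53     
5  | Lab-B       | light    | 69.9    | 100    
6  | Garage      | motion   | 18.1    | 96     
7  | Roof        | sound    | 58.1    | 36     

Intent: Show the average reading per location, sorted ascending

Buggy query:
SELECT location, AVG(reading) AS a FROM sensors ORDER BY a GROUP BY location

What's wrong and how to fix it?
Bug: GROUP BY must precede ORDER BY

Fix: Move ORDER BY to the end, after GROUP BY

Corrected query:
SELECT location, AVG(reading) AS a FROM sensors GROUP BY location ORDER BY a

Result:
location    | a    
------------+------
Server-Room | NULL 
Garage      | 17.85
Roof        | 58.8 
Lab-B       | 61.8 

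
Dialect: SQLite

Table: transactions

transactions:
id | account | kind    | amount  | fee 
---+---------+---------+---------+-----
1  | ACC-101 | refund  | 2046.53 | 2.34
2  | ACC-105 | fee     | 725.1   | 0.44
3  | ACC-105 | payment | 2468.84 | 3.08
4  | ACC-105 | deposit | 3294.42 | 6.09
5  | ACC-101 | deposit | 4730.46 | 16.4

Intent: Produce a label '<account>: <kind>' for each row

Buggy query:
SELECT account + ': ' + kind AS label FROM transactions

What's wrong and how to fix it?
Bug: SQLite uses || for string concatenation; + coerces text to numbers (yielding 0)

Fix: Use the || operator for string concatenation

Corrected query:
SELECT account || ': ' || kind AS label FROM transactions

Result:
label           
----------------
ACC-101: refund 
ACC-105: fee    
ACC-105: payment
ACC-105: deposit
ACC-101: deposit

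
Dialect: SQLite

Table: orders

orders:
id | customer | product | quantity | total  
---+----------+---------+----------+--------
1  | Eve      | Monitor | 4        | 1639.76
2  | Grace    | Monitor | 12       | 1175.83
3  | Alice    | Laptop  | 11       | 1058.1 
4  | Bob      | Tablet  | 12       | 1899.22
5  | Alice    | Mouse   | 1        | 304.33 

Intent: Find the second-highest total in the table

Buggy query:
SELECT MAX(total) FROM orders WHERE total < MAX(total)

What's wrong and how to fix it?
Bug: The inner MAX is an aggregate inside WHERE, which is not allowed

Fix: Put the inner MAX in a scalar subquery

Corrected query:
SELECT MAX(total) FROM orders WHERE total < (SELECT MAX(total) FROM orders)

Result:
MAX(total)
----------
1639.76   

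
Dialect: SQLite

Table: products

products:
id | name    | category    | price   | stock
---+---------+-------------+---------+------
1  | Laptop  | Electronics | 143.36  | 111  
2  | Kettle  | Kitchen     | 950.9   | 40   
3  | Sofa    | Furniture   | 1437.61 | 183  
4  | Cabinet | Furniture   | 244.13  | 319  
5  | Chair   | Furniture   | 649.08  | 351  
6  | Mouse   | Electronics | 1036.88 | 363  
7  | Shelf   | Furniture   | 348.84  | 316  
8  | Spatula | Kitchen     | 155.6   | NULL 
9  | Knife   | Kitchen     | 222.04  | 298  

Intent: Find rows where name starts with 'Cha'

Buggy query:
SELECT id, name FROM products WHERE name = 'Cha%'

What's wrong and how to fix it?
Bug: '=' compares the literal string including the % character; pattern matching needs LIKE

Fix: Replace '=' with LIKE so 'Cha%' is treated as a pattern

Corrected query:
SELECT id, name FROM products WHERE name LIKE 'Cha%'

Result:
id | name 
---+------
5  | Chair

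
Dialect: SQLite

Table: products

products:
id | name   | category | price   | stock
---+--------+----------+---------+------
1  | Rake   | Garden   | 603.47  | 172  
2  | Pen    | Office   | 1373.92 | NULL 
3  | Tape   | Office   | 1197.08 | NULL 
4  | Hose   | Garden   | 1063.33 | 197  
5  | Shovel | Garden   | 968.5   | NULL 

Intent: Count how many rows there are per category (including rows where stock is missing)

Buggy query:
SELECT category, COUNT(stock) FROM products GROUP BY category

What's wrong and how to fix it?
Bug: COUNT(column) counts non-NULL values only; rows with NULL stock aren't counted

Fix: Use COUNT(*) to count all rows regardless of NULL

Corrected query:
SELECT category, COUNT(*) FROM products GROUP BY category

Result:
category | COUNT(*)
---------+---------
Garden   | 3       
Office   | 2       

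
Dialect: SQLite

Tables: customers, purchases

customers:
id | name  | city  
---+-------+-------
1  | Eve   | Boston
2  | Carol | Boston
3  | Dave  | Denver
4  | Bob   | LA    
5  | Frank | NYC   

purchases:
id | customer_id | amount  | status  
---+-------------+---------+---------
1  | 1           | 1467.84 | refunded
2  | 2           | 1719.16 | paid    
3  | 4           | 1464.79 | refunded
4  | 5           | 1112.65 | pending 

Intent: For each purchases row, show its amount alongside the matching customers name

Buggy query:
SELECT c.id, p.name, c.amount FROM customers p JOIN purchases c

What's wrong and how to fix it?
Bug: Missing join condition: each purchases row is matched to all customers rows instead of just its own

Fix: Add ON c.customer_id = p.id to the JOIN

Corrected query:
SELECT c.id, p.name, c.amount FROM customers p JOIN purchases c ON c.customer_id = p.id

Result:
id | name  | amount 
---+-------+--------
1  | Eve   | 1467.84
2  | Carol | 1719.16
3  | Bob   | 1464.79
4  | Frank | 1112.65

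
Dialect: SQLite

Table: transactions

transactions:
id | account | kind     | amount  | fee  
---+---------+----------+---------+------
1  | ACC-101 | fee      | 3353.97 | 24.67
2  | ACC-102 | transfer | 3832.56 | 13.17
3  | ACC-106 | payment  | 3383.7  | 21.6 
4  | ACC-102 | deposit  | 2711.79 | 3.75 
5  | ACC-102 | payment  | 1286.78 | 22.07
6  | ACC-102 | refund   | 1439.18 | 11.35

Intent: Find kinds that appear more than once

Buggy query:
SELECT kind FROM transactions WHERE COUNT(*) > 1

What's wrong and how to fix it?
Bug: WHERE can't reference COUNT(*); aggregates are computed after WHERE

Fix: Group first, then use HAVING for the count condition

Corrected query:
SELECT kind FROM transactions GROUP BY kind HAVING COUNT(*) > 1

Result:
kind   
-------
payment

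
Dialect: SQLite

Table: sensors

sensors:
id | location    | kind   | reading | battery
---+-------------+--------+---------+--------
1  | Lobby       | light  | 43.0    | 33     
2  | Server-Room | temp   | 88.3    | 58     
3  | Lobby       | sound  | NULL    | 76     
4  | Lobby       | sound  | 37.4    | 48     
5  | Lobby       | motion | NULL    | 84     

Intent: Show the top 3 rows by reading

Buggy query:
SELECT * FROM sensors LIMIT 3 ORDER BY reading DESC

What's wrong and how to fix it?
Bug: LIMIT must come after ORDER BY

Fix: Sort with ORDER BY, then apply LIMIT

Corrected query:
SELECT * FROM sensors ORDER BY reading DESC LIMIT 3

Result:
id | location    | kind  | reading | battery
---+-------------+-------+---------+--------
2  | Server-Room | temp  | 88.3    | 58     
1  | Lobby       | light | 43      | 33     
4  | Lobby       | sound | 37.4    | 48     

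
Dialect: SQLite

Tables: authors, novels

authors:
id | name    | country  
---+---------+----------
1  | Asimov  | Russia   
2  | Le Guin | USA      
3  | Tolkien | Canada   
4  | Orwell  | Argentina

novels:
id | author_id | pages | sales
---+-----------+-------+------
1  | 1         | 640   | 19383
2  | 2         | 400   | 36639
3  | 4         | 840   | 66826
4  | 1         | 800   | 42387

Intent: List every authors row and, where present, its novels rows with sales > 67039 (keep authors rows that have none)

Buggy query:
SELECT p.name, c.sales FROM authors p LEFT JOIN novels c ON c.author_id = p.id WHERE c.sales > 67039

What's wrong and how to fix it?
Bug: Filtering c.sales in WHERE discards the NULL rows produced by LEFT JOIN, turning it into an inner join

Fix: Put 'c.sales > 67039' in the JOIN's ON clause instead of WHERE

Corrected query:
SELECT p.name, c.sales FROM authors p LEFT JOIN novels c ON c.author_id = p.id AND c.sales > 67039

Result:
name    | sales
--------+------
Asimov  | NULL 
Le Guin | NULL 
Tolkien | NULL 
Orwell  | NULL 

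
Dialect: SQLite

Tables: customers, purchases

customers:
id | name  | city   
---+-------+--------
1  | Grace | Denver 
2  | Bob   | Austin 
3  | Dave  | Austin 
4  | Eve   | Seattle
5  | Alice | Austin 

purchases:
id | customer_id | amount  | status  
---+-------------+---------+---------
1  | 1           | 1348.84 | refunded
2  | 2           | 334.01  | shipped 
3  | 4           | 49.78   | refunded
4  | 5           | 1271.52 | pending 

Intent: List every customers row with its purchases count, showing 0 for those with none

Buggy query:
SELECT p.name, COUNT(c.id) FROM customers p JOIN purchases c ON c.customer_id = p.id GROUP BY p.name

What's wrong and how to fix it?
Bug: An inner join excludes parents with zero children

Fix: Switch to LEFT JOIN to retain unmatched parent rows

Corrected query:
SELECT p.name, COUNT(c.id) FROM customers p LEFT JOIN purchases c ON c.customer_id = p.id GROUP BY p.name

Result:
name  | COUNT(c.id)
------+------------
Alice | 1          
Bob   | 1          
Dave  | 0          
Eve   | 1          
Grace | 1          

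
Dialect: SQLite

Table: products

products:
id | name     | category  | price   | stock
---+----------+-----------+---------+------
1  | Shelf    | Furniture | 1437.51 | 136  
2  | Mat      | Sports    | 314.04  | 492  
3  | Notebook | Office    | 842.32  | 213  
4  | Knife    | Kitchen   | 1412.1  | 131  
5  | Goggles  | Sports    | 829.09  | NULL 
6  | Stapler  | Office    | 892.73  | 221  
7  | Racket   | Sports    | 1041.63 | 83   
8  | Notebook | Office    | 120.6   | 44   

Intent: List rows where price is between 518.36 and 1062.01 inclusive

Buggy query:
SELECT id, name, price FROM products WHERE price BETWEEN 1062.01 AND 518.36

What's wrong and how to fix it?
Bug: BETWEEN expects the lower bound first; with 1062.01 AND 518.36 the range is empty

Fix: Swap the bounds so the smaller value comes first

Corrected query:
SELECT id, name, price FROM products WHERE price BETWEEN 518.36 AND 1062.01

Result:
id | name     | price  
---+----------+--------
3  | Notebook | 842.32 
5  | Goggles  | 829.09 
6  | Stapler  | 892.73 
7  | Racket   | 1041.63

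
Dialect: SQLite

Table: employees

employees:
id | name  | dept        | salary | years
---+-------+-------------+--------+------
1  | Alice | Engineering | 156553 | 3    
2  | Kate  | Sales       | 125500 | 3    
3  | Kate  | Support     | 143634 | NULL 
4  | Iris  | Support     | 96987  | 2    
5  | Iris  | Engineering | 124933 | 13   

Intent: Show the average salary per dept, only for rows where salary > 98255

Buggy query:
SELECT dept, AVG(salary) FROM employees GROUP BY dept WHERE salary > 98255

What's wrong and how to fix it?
Bug: WHERE cannot follow GROUP BY

Fix: Move the WHERE clause before GROUP BY

Corrected query:
SELECT dept, AVG(salary) FROM employees WHERE salary > 98255 GROUP BY dept

Result:
dept        | AVG(salary)
------------+------------
Engineering | 140743     
Sales       | 125500     
Support     | 143634     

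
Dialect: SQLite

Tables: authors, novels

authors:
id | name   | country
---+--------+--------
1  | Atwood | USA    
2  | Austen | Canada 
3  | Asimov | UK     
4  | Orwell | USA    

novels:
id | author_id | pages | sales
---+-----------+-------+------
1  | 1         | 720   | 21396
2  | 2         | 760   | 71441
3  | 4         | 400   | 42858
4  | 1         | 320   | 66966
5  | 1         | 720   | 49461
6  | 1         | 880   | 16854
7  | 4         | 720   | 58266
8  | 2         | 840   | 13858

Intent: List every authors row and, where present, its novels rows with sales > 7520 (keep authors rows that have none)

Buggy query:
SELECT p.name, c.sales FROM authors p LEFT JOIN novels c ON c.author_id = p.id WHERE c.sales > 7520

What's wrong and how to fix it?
Bug: A WHERE condition on the right-hand table after LEFT JOIN drops unmatched parents

Fix: Put 'c.sales > 7520' in the JOIN's ON clause instead of WHERE

Corrected query:
SELECT p.name, c.sales FROM authors p LEFT JOIN novels c ON c.author_id = p.id AND c.sales > 7520

Result:
name   | sales
-------+------
Atwood | 16854
Atwood | 21396
Atwood | 49461
Atwood | 66966
Austen | 13858
Austen | 71441
Asimov | NULL 
Orwell | 42858
Orwell | 58266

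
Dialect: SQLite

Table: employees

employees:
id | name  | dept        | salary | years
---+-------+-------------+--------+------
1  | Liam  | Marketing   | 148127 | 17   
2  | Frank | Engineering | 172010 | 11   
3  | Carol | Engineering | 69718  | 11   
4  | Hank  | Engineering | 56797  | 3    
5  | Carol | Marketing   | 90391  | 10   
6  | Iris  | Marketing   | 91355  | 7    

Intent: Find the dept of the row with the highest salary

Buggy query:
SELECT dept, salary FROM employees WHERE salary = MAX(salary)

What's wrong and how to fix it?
Bug: MAX(salary) is an aggregate and cannot be used directly in WHERE

Fix: Wrap MAX in a scalar subquery so WHERE compares against a single value

Corrected query:
SELECT dept, salary FROM employees WHERE salary = (SELECT MAX(salary) FROM employees)

Result:
dept        | salary
------------+-------
Engineering | 172010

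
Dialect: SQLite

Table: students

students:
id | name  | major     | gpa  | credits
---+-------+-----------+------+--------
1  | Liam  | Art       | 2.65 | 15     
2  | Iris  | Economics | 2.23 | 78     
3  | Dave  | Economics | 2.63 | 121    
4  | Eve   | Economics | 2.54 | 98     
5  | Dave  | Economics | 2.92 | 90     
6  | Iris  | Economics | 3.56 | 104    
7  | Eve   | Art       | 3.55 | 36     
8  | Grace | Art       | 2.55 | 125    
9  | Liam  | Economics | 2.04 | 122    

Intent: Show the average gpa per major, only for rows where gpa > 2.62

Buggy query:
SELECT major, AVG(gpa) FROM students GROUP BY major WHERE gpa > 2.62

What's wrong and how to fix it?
Bug: Row-level WHERE must come before GROUP BY in the clause order

Fix: Place WHERE between FROM and GROUP BY

Corrected query:
SELECT major, AVG(gpa) FROM students WHERE gpa > 2.62 GROUP BY major

Result:
major     | AVG(gpa)
----------+---------
Art       | 3.1     
Economics | 3.036667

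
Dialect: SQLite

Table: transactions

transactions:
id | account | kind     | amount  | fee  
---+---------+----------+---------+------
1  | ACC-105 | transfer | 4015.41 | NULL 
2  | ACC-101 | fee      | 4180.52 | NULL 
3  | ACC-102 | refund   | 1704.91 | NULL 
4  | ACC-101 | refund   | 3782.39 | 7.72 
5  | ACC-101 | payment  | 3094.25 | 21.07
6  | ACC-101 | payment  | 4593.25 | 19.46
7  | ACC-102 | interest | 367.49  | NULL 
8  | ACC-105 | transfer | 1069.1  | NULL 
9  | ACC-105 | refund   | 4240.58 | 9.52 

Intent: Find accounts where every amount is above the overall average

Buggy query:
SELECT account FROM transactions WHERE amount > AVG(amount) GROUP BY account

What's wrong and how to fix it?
Bug: AVG() is an aggregate; it can't sit directly in WHERE

Fix: Use a subquery for AVG and a HAVING MIN(...) filter so the condition holds for every row in the group

Corrected query:
SELECT account FROM transactions GROUP BY account HAVING MIN(amount) > (SELECT AVG(amount) FROM transactions)

Result:
account
-------
ACC-101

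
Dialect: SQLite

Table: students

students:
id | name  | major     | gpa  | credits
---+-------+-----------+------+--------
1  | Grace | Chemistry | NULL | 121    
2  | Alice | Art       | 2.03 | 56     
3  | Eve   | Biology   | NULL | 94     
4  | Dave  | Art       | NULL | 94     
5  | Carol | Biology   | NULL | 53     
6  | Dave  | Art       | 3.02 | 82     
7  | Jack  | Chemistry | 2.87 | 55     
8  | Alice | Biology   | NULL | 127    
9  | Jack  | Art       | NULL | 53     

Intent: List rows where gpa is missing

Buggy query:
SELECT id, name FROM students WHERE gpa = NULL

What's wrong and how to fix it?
Bug: Comparing to NULL with '=' never matches; NULL = NULL is unknown, not true

Fix: Use IS NULL to test for NULL

Corrected query:
SELECT id, name FROM students WHERE gpa IS NULL

Result:
id | name 
---+------
1  | Grace
3  | Eve  
4  | Dave 
5  | Carol
8  | Alice
9  | Jack 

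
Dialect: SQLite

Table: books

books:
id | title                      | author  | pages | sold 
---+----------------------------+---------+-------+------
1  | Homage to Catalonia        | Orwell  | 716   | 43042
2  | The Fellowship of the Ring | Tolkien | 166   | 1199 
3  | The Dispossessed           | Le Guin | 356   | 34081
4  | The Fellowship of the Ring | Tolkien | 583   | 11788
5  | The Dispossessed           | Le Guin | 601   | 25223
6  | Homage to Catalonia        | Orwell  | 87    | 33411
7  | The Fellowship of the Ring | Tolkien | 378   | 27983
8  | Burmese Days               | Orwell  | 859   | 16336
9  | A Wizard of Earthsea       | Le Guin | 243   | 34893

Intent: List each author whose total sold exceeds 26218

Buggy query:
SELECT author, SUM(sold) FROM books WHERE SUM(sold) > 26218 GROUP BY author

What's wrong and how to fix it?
Bug: SUM(sold) is an aggregate, but WHERE filters rows before aggregation

Fix: Use HAVING (which filters groups after aggregation) instead of WHERE

Corrected query:
SELECT author, SUM(sold) FROM books GROUP BY author HAVING SUM(sold) > 26218

Result:
author  | SUM(sold)
--------+----------
Le Guin | 94197    
Orwell  | 92789    
Tolkien | 40970    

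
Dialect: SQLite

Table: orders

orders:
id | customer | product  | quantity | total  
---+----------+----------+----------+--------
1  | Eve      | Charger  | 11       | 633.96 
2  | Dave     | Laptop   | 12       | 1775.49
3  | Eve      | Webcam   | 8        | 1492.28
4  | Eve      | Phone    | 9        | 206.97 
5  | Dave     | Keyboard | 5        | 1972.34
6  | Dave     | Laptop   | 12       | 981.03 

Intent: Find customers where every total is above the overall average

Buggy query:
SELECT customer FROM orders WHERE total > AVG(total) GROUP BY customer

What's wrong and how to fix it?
Bug: WHERE evaluates per row before aggregation, so AVG() is unavailable

Fix: Compute the overall average in a scalar subquery and compare each group's MIN against it in HAVING

Corrected query:
SELECT customer FROM orders GROUP BY customer HAVING MIN(total) > (SELECT AVG(total) FROM orders)

Result:
(no rows)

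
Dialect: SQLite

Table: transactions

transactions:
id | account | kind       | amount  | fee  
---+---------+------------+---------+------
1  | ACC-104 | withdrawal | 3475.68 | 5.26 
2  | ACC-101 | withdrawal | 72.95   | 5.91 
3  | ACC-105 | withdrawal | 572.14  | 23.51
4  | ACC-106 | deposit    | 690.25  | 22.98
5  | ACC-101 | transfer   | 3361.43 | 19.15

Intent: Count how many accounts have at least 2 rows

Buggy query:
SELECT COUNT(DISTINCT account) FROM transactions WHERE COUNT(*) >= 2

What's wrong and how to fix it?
Bug: COUNT(*) cannot appear in WHERE; the per-group count doesn't exist yet

Fix: Group first with HAVING COUNT(*) >= 2, then COUNT the resulting groups

Corrected query:
SELECT COUNT(*) FROM (SELECT account FROM transactions GROUP BY account HAVING COUNT(*) >= 2)

Result:
COUNT(*)
--------
1       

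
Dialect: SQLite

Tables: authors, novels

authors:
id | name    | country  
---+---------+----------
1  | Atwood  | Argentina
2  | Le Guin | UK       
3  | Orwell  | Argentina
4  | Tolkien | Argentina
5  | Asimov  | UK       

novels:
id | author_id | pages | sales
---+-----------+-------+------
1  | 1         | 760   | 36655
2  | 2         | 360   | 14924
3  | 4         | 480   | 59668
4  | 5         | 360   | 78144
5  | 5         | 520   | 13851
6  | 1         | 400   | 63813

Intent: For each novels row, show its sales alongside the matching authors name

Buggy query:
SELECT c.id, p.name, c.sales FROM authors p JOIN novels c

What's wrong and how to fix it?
Bug: JOIN with no ON clause produces a cartesian product; every novels row pairs with every authors row

Fix: Specify the join condition linking the foreign key to the parent id

Corrected query:
SELECT c.id, p.name, c.sales FROM authors p JOIN novels c ON c.author_id = p.id

Result:
id | name    | sales
---+---------+------
1  | Atwood  | 36655
2  | Le Guin | 14924
3  | Tolkien | 59668
4  | Asimov  | 78144
5  | Asimov  | 13851
6  | Atwood  | 63813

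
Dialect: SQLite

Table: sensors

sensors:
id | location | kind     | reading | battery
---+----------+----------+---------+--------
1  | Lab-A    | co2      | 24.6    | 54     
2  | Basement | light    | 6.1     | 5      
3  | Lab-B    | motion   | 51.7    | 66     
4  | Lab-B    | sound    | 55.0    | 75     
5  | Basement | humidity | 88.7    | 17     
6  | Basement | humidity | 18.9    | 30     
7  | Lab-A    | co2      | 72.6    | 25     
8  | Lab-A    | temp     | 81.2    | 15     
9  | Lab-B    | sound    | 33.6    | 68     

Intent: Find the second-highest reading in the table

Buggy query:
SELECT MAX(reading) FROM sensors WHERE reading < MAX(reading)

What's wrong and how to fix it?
Bug: MAX(reading) on the right of the comparison is an aggregate-in-WHERE error

Fix: Compute the overall MAX in a subquery, then take MAX of rows below it

Corrected query:
SELECT MAX(reading) FROM sensors WHERE reading < (SELECT MAX(reading) FROM sensors)

Result:
MAX(reading)
------------
81.2        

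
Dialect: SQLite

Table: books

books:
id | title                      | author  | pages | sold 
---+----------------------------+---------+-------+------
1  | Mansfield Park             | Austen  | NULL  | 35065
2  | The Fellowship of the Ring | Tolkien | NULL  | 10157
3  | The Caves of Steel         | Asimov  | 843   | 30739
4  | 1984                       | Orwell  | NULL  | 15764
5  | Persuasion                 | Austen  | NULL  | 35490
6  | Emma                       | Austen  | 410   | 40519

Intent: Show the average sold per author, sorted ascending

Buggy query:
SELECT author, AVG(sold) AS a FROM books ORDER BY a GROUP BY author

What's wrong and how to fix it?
Bug: ORDER BY appears before GROUP BY; SQL clause order requires GROUP BY first

Fix: Reorder: SELECT … FROM … GROUP BY … ORDER BY …

Corrected query:
SELECT author, AVG(sold) AS a FROM books GROUP BY author ORDER BY a

Result:
author  | a           
--------+-------------
Tolkien | 10157       
Orwell  | 15764       
Asimov  | 30739       
Austen  | 37024.666667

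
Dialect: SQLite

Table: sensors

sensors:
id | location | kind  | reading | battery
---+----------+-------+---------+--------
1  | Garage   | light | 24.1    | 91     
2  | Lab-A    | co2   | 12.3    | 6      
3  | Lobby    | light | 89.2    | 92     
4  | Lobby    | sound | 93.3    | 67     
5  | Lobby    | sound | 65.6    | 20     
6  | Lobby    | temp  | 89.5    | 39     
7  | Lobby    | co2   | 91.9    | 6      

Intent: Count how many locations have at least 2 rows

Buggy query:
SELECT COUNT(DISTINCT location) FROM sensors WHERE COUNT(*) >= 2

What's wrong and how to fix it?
Bug: COUNT(*) cannot appear in WHERE; the per-group count doesn't exist yet

Fix: Use a subquery that GROUPs and filters with HAVING, then count its rows

Corrected query:
SELECT COUNT(*) FROM (SELECT location FROM sensors GROUP BY location HAVING COUNT(*) >= 2)

Result:
COUNT(*)
--------
1       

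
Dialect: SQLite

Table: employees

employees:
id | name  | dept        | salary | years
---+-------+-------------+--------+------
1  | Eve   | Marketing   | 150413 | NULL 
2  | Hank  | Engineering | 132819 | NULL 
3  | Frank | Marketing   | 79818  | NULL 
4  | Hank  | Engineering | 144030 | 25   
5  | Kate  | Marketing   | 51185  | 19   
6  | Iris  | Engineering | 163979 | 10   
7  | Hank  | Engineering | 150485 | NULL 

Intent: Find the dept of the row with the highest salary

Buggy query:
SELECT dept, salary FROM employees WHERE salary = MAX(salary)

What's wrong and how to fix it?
Bug: WHERE is evaluated per row; an aggregate over the whole table isn't defined there

Fix: Wrap MAX in a scalar subquery so WHERE compares against a single value

Corrected query:
SELECT dept, salary FROM employees WHERE salary = (SELECT MAX(salary) FROM employees)

Result:
dept        | salary
------------+-------
Engineering | 163979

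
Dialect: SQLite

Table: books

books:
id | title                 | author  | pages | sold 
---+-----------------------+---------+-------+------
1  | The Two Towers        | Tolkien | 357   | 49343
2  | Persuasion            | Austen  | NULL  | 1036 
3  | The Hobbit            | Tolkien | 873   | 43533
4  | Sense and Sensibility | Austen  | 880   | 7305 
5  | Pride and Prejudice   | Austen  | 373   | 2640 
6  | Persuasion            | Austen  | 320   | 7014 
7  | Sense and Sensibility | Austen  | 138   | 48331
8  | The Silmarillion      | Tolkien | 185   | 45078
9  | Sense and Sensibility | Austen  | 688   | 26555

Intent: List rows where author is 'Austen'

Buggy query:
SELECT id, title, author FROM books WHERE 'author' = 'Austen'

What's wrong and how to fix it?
Bug: 'author' in single quotes is a string literal, not the column; the comparison is literal-vs-literal and never true

Fix: Remove the quotes around the column name (or use double quotes for an identifier)

Corrected query:
SELECT id, title, author FROM books WHERE author = 'Austen'

Result:
id | title                 | author
---+-----------------------+-------
2  | Persuasion            | Austen
4  | Sense and Sensibility | Austen
5  | Pride and Prejudice   | Austen
6  | Persuasion            | Austen
7  | Sense and Sensibility | Austen
9  | Sense and Sensibility | Austen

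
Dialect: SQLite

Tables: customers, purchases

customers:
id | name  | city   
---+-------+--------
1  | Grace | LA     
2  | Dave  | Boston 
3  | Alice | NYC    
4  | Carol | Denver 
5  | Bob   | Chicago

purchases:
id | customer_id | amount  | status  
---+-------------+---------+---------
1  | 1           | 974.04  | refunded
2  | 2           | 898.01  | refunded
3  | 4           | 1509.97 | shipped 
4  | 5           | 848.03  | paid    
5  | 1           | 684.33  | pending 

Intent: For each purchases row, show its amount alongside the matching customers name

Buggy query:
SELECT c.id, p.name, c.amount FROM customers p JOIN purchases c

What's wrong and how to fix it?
Bug: Missing join condition: each purchases row is matched to all customers rows instead of just its own

Fix: Specify the join condition linking the foreign key to the parent id

Corrected query:
SELECT c.id, p.name, c.amount FROM customers p JOIN purchases c ON c.customer_id = p.id

Result:
id | name  | amount 
---+-------+--------
1  | Grace | 974.04 
2  | Dave  | 898.01 
3  | Carol | 1509.97
4  | Bob   | 848.03 
5  | Grace | 684.33 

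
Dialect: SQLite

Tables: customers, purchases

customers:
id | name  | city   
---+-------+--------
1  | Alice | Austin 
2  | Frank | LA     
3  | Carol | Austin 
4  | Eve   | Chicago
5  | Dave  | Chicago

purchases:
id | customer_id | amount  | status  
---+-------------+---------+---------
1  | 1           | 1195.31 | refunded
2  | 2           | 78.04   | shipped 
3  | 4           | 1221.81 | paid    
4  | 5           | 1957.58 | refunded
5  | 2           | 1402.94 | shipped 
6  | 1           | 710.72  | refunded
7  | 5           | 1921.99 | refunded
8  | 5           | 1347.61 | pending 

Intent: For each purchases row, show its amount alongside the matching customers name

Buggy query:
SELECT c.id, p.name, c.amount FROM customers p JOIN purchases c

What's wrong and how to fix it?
Bug: JOIN with no ON clause produces a cartesian product; every purchases row pairs with every customers row

Fix: Add ON c.customer_id = p.id to the JOIN

Corrected query:
SELECT c.id, p.name, c.amount FROM customers p JOIN purchases c ON c.customer_id = p.id

Result:
id | name  | amount 
---+-------+--------
1  | Alice | 1195.31
2  | Frank | 78.04  
3  | Eve   | 1221.81
4  | Dave  | 1957.58
5  | Frank | 1402.94
6  | Alice | 710.72 
7  | Dave  | 1921.99
8  | Dave  | 1347.61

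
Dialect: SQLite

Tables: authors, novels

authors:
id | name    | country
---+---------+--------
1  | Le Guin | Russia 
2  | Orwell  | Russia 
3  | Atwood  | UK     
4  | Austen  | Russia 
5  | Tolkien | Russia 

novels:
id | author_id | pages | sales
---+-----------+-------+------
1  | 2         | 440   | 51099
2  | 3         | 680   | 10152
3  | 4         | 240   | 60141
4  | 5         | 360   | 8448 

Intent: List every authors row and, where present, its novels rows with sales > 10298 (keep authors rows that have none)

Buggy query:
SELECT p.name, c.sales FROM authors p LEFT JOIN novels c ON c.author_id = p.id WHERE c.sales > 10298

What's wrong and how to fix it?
Bug: Filtering c.sales in WHERE discards the NULL rows produced by LEFT JOIN, turning it into an inner join

Fix: Move the right-table condition into the ON clause so unmatched parents are kept

Corrected query:
SELECT p.name, c.sales FROM authors p LEFT JOIN novels c ON c.author_id = p.id AND c.sales > 10298

Result:
name    | sales
--------+------
Le Guin | NULL 
Orwell  | 51099
Atwood  | NULL 
Austen  | 60141
Tolkien | NULL 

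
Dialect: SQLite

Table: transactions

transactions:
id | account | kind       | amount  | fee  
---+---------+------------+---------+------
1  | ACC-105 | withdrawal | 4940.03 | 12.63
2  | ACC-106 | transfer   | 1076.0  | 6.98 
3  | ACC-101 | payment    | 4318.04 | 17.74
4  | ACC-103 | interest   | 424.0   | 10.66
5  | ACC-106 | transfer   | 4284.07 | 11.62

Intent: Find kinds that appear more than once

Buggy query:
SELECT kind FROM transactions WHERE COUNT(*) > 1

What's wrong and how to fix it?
Bug: WHERE can't reference COUNT(*); aggregates are computed after WHERE

Fix: GROUP BY kind, then filter groups with HAVING COUNT(*) > 1

Corrected query:
SELECT kind FROM transactions GROUP BY kind HAVING COUNT(*) > 1

Result:
kind    
--------
transfer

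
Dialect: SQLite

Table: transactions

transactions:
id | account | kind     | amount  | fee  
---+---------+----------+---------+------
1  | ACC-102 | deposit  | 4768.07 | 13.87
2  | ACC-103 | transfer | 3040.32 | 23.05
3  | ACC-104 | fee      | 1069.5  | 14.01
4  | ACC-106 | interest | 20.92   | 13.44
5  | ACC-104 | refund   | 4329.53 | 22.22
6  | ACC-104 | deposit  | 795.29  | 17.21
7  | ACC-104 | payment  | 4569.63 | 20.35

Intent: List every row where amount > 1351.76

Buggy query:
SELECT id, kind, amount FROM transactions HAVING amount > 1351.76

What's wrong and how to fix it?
Bug: HAVING filters the output of aggregation, but this query has no GROUP BY and no aggregate functions, so SQLite rejects it (HAVING clause on a non-aggregate query); the condition here is per row

Fix: Replace HAVING with WHERE since the condition applies to individual rows

Corrected query:
SELECT id, kind, amount FROM transactions WHERE amount > 1351.76

Result:
id | kind     | amount 
---+----------+--------
1  | deposit  | 4768.07
2  | transfer | 3040.32
5  | refund   | 4329.53
7  | payment  | 4569.63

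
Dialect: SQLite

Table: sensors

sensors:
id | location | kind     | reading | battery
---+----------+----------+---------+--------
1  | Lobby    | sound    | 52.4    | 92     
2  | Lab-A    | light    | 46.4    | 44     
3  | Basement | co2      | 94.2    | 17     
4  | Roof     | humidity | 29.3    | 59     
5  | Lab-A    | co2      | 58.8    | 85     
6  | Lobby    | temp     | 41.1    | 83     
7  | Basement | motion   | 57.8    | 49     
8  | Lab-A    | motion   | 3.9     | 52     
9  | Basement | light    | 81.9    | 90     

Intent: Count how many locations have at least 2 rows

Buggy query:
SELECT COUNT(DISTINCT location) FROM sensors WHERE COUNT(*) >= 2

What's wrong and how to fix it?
Bug: WHERE filters individual rows, not groups, so a group-level COUNT is invalid there

Fix: Use a subquery that GROUPs and filters with HAVING, then count its rows

Corrected query:
SELECT COUNT(*) FROM (SELECT location FROM sensors GROUP BY location HAVING COUNT(*) >= 2)

Result:
COUNT(*)
--------
3       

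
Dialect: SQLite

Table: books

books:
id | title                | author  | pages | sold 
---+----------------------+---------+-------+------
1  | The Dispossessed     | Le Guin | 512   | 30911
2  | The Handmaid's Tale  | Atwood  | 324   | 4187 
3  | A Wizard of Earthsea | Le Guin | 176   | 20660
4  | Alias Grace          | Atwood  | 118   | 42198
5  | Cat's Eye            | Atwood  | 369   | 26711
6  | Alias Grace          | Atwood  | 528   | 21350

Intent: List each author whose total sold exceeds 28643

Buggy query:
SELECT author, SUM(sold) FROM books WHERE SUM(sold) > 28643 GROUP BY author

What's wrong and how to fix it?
Bug: Aggregate functions cannot appear in a WHERE clause

Fix: Move the aggregate condition to a HAVING clause

Corrected query:
SELECT author, SUM(sold) FROM books GROUP BY author HAVING SUM(sold) > 28643

Result:
author  | SUM(sold)
--------+----------
Atwood  | 94446    
Le Guin | 51571    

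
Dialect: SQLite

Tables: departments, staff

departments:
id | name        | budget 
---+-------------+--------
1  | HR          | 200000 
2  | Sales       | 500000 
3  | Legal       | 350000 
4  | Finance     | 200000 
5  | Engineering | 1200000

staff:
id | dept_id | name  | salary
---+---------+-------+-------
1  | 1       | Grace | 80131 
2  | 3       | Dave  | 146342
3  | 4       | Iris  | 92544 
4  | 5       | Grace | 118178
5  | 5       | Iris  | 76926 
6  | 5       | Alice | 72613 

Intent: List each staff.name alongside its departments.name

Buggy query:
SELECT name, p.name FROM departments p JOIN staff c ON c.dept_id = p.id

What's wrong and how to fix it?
Bug: 'name' exists in both joined tables, so the database can't tell which one is meant

Fix: Qualify the column with its table alias (c.name)

Corrected query:
SELECT c.name, p.name FROM departments p JOIN staff c ON c.dept_id = p.id

Result:
name  | name       
------+------------
Grace | HR         
Dave  | Legal      
Iris  | Finance    
Grace | Engineering
Iris  | Engineering
Alice | Engineering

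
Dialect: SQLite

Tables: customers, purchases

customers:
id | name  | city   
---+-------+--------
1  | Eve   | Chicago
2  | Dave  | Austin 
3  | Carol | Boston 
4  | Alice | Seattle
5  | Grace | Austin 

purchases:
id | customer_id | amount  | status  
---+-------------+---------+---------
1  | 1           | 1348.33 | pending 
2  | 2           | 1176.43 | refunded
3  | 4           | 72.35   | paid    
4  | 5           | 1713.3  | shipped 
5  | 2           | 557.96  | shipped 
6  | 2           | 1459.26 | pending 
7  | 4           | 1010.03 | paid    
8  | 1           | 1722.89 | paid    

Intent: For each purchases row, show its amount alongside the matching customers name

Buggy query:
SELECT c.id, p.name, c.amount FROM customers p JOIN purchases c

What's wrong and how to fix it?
Bug: JOIN with no ON clause produces a cartesian product; every purchases row pairs with every customers row

Fix: Add ON c.customer_id = p.id to the JOIN

Corrected query:
SELECT c.id, p.name, c.amount FROM customers p JOIN purchases c ON c.customer_id = p.id

Result:
id | name  | amount 
---+-------+--------
1  | Eve   | 1348.33
2  | Dave  | 1176.43
3  | Alice | 72.35  
4  | Grace | 1713.3 
5  | Dave  | 557.96 
6  | Dave  | 1459.26
7  | Alice | 1010.03
8  | Eve   | 1722.89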